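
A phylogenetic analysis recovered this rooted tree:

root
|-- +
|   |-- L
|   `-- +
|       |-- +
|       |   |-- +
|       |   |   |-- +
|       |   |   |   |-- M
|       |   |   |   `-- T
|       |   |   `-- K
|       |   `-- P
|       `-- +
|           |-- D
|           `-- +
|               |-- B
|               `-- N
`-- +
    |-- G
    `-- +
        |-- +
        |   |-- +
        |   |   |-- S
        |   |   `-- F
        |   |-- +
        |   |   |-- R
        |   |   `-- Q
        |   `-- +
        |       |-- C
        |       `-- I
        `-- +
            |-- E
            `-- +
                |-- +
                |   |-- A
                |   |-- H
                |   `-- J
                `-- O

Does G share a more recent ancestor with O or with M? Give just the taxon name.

O

The MRCA of G and O subtends (G,(((S,F),(R,Q),(C,I)),(E,((A,H,J),O)))) (12 taxa).
The MRCA of G and M is the root, subtending the entire tree (20 taxa).
The first is nested inside the second, so G shares a more recent common ancestor with O.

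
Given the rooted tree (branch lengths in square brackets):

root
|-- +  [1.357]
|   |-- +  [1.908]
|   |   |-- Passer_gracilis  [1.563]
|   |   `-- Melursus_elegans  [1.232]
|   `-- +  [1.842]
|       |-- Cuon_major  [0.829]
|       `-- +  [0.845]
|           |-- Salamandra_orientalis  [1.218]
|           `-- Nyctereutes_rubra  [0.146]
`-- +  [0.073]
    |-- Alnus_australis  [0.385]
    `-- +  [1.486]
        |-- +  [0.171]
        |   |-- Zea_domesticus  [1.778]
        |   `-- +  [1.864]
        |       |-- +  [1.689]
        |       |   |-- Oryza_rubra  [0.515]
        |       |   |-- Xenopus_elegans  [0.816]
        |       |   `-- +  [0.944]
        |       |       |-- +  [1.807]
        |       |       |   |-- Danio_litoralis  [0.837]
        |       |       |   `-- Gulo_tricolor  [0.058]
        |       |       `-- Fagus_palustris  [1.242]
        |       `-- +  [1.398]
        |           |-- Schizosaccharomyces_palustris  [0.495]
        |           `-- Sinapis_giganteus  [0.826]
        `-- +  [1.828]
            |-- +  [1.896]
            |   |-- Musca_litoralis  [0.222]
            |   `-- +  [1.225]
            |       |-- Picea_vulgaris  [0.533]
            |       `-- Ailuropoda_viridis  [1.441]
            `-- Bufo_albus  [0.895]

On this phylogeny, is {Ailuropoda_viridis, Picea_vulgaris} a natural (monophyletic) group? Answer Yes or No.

Yes

The most recent common ancestor of these taxa subtends (Picea_vulgaris,Ailuropoda_viridis).
That clade has exactly 2 tips — every listed taxon and nothing else — so the group is monophyletic.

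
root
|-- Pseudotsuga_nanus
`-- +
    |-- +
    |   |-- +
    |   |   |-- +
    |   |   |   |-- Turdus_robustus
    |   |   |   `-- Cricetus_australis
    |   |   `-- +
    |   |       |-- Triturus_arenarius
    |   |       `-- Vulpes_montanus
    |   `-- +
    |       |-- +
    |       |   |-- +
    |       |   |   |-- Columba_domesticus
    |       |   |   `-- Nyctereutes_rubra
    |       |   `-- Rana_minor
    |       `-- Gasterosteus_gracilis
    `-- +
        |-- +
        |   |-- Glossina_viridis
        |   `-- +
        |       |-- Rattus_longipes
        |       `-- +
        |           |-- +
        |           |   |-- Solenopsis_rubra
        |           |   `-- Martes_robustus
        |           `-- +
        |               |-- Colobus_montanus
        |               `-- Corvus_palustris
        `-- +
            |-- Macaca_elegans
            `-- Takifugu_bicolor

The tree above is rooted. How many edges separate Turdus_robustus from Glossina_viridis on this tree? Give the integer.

The MRCA of Turdus_robustus and Glossina_viridis is the node subtending ((((Turdus_robustus,Cricetus_australis),(Triturus_arenarius,Vulpes_montanus)),(((Columba_domesticus,Nyctereutes_rubra),Rana_minor),Gasterosteus_gracilis)),((Glossina_viridis,(Rattus_longipes,((Solenopsis_rubra,Martes_robustus),(Colobus_montanus,Corvus_palustris)))),(Macaca_elegans,Takifugu_bicolor))).
From Turdus_robustus up to that node: 4 branches. From Glossina_viridis up to the same node: 3 branches. Total: 4 + 3 = 7.

7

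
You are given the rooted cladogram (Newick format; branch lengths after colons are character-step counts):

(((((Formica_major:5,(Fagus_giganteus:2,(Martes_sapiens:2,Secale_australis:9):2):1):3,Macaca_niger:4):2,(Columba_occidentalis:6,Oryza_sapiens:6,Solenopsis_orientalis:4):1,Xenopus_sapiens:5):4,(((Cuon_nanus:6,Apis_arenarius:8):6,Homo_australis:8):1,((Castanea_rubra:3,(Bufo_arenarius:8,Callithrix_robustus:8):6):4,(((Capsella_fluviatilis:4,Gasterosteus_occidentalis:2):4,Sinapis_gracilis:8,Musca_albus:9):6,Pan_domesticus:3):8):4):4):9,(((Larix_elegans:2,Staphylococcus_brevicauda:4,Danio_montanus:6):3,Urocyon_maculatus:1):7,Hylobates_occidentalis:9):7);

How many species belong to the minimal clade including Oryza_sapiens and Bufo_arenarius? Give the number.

20

The MRCA of Oryza_sapiens and Bufo_arenarius is the node subtending ((((Formica_major,(Fagus_giganteus,(Martes_sapiens,Secale_australis))),Macaca_niger),(Columba_occidentalis,Oryza_sapiens,Solenopsis_orientalis),Xenopus_sapiens),(((Cuon_nanus,Apis_arenarius),Homo_australis),((Castanea_rubra,(Bufo_arenarius,Callithrix_robustus)),(((Capsella_fluviatilis,Gasterosteus_occidentalis),Sinapis_gracilis,Musca_albus),Pan_domesticus)))).
That clade contains 20 terminal taxa: Apis_arenarius, Bufo_arenarius, Callithrix_robustus, Capsella_fluviatilis, Castanea_rubra, Columba_occidentalis, Cuon_nanus, Fagus_giganteus, Formica_major, Gasterosteus_occidentalis, Homo_australis, Macaca_niger, Martes_sapiens, Musca_albus, Oryza_sapiens, Pan_domesticus, Secale_australis, Sinapis_gracilis, Solenopsis_orientalis, Xenopus_sapiens.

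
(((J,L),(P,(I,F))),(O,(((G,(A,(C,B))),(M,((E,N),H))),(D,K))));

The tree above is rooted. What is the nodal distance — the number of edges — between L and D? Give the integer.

The MRCA of L and D is the root of the tree.
From L up to that node: 3 branches. From D up to the same node: 4 branches. Total: 3 + 4 = 7.

7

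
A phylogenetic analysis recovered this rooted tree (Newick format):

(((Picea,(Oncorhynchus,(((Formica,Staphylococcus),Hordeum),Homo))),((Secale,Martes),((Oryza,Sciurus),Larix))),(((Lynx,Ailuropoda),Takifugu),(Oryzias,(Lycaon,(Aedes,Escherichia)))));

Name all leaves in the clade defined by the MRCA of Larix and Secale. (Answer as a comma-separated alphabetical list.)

Larix, Martes, Oryza, Sciurus, Secale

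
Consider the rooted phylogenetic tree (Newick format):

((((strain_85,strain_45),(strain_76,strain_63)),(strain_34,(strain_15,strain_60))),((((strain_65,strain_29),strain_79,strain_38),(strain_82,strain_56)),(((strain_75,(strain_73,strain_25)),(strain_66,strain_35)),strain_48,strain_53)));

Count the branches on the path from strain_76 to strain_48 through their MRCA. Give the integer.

7

The MRCA of strain_76 and strain_48 is the root of the tree.
From strain_76 up to that node: 4 branches. From strain_48 up to the same node: 3 branches. Total: 4 + 3 = 7.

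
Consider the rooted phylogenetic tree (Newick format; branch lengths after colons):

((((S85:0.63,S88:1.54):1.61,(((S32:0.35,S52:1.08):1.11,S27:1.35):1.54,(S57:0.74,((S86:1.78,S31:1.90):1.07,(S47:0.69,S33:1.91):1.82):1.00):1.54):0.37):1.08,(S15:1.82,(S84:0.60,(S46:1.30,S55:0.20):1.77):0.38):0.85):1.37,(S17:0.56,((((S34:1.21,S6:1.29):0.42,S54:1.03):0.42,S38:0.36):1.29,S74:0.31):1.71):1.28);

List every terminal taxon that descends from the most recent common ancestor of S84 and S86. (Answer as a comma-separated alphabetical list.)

Tracing S84: it sits inside (S84,(S46,S55)).
Tracing S86: it sits inside (S86,S31).
The smallest clade enclosing both is (((S85,S88),(((S32,S52),S27),(S57,((S86,S31),(S47,S33))))),(S15,(S84,(S46,S55)))); the answer is its 14 terminal taxa in alphabetical order.

S15, S27, S31, S32, S33, S46, S47, S52, S55, S57, S84, S85, S86, S88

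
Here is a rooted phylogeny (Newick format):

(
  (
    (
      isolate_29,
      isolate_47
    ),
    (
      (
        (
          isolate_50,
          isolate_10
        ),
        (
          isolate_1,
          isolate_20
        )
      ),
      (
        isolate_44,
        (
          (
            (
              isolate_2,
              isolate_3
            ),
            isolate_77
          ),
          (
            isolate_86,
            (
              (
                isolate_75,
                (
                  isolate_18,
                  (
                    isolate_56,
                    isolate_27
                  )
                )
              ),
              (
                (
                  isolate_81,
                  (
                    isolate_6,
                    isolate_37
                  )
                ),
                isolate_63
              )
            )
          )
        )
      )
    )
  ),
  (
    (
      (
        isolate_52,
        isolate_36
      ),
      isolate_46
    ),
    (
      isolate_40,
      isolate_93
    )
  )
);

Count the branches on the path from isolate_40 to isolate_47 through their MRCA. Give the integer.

6

The MRCA of isolate_40 and isolate_47 is the root of the tree.
From isolate_40 up to that node: 3 branches. From isolate_47 up to the same node: 3 branches. Total: 3 + 3 = 6.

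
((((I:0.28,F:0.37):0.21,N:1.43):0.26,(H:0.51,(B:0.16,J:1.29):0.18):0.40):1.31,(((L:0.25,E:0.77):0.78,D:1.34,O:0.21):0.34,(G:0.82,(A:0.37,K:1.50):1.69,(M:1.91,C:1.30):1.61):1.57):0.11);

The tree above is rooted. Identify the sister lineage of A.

K

A attaches to the tree at the node subtending (A,K).
The other lineage descending from that same node — the sister group — is the single tip K.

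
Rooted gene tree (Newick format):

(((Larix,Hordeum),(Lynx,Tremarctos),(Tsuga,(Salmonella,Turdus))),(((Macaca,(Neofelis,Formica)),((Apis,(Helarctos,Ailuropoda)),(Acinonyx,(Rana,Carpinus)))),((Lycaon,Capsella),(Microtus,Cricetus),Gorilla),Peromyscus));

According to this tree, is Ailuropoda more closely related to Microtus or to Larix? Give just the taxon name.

The MRCA of Ailuropoda and Microtus subtends (((Macaca,(Neofelis,Formica)),((Apis,(Helarctos,Ailuropoda)),(Acinonyx,(Rana,Carpinus)))),((Lycaon,Capsella),(Microtus,Cricetus),Gorilla),Peromyscus) (15 taxa).
The MRCA of Ailuropoda and Larix is the root, subtending the entire tree (22 taxa).
The first is nested inside the second, so Ailuropoda shares a more recent common ancestor with Microtus.

Microtus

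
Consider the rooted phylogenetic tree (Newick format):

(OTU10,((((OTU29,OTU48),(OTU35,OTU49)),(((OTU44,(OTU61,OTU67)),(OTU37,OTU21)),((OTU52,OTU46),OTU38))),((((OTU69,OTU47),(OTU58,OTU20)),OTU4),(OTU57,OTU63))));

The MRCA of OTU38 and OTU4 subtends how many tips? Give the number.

The MRCA of OTU38 and OTU4 is the node subtending ((((OTU29,OTU48),(OTU35,OTU49)),(((OTU44,(OTU61,OTU67)),(OTU37,OTU21)),((OTU52,OTU46),OTU38))),((((OTU69,OTU47),(OTU58,OTU20)),OTU4),(OTU57,OTU63))).
That clade contains 19 terminal taxa: OTU20, OTU21, OTU29, OTU35, OTU37, OTU38, OTU4, OTU44, OTU46, OTU47, OTU48, OTU49, OTU52, OTU57, OTU58, OTU61, OTU63, OTU67, OTU69.

19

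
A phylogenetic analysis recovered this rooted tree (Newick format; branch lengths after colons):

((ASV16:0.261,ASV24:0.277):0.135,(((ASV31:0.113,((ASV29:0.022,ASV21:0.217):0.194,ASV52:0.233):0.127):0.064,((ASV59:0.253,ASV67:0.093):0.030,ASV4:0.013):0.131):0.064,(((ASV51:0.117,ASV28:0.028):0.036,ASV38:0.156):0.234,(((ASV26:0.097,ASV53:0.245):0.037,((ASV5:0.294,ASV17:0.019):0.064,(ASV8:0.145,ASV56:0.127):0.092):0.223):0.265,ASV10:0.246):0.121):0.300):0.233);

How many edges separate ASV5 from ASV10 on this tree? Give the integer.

5

The MRCA of ASV5 and ASV10 is the node subtending (((ASV26,ASV53),((ASV5,ASV17),(ASV8,ASV56))),ASV10).
From ASV5 up to that node: 4 branches. From ASV10 up to the same node: 1 branch. Total: 4 + 1 = 5.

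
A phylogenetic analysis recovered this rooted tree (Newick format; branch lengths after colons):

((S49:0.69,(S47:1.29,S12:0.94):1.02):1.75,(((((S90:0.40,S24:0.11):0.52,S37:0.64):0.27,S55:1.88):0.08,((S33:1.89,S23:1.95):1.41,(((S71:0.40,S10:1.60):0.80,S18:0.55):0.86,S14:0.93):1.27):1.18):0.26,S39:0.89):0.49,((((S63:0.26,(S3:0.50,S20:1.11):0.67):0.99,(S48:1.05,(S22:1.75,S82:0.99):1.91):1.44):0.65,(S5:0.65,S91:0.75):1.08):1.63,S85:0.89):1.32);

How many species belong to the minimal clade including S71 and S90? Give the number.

10

The MRCA of S71 and S90 is the node subtending ((((S90,S24),S37),S55),((S33,S23),(((S71,S10),S18),S14))).
That clade contains 10 terminal taxa: S10, S14, S18, S23, S24, S33, S37, S55, S71, S90.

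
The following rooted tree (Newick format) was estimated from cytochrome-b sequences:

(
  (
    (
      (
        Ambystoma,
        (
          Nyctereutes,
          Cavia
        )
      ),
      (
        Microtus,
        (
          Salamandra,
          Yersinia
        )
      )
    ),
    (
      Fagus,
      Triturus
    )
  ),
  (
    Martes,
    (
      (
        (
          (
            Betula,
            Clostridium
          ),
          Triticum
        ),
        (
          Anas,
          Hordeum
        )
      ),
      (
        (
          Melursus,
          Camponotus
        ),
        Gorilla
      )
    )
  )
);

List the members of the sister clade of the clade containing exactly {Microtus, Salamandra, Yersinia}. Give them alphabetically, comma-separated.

Ambystoma, Cavia, Nyctereutes

The clade containing exactly {Microtus, Salamandra, Yersinia} attaches to the tree at the node subtending ((Ambystoma,(Nyctereutes,Cavia)),(Microtus,(Salamandra,Yersinia))).
The other lineage descending from that same node — the sister group — is (Ambystoma,(Nyctereutes,Cavia)); its 3 tips in alphabetical order are the answer.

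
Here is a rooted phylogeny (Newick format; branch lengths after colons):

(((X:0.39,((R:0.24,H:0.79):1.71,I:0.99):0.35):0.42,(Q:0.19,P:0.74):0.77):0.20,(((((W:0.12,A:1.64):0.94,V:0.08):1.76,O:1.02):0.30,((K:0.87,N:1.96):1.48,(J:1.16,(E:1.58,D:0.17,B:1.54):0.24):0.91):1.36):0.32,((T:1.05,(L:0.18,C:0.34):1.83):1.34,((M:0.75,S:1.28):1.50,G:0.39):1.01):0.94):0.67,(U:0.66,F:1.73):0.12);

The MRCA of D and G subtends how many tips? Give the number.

16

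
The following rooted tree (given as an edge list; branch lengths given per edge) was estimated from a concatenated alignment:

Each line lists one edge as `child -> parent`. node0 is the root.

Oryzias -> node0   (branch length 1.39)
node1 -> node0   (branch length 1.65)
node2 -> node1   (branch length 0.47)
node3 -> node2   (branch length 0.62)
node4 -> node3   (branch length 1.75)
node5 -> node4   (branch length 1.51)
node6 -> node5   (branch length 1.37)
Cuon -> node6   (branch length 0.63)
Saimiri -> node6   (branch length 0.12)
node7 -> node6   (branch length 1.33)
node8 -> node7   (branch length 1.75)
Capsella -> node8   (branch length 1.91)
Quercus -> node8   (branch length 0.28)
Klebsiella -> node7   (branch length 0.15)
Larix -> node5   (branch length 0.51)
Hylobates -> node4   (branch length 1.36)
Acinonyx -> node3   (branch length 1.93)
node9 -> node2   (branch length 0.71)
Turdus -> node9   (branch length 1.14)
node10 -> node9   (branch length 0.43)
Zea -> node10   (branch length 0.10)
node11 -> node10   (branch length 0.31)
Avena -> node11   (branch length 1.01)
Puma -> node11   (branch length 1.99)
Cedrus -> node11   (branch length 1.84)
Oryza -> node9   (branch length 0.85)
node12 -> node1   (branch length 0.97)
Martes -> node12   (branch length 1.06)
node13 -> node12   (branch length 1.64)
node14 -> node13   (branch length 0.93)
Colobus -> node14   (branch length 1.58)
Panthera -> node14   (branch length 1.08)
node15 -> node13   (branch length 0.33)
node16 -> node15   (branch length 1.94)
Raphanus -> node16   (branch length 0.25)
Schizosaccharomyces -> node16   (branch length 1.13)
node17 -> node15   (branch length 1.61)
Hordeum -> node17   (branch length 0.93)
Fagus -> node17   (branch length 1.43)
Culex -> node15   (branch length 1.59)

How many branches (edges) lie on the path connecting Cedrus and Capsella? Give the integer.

11

The MRCA of Cedrus and Capsella is the node subtending (((((Cuon,Saimiri,((Capsella,Quercus),Klebsiella)),Larix),Hylobates),Acinonyx),(Turdus,(Zea,(Avena,Puma,Cedrus)),Oryza)).
From Cedrus up to that node: 4 branches. From Capsella up to the same node: 7 branches. Total: 4 + 7 = 11.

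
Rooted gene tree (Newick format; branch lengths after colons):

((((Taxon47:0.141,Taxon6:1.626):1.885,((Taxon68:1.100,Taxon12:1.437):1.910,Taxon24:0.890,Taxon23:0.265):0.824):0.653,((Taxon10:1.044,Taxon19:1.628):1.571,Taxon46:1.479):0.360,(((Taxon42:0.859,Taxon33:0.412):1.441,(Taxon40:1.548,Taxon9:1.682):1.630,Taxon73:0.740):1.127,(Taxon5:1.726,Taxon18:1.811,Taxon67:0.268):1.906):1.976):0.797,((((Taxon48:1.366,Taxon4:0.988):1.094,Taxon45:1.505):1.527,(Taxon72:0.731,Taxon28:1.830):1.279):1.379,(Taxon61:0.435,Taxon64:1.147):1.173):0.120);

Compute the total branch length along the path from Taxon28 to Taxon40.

The path runs Taxon28 → … → MRCA → … → Taxon40; the MRCA is the root of the tree.
Branch lengths along that path: 1.830 + 1.279 + 1.379 + 0.120 + 0.797 + 1.976 + 1.127 + 1.630 + 1.548 = 11.686.

11.686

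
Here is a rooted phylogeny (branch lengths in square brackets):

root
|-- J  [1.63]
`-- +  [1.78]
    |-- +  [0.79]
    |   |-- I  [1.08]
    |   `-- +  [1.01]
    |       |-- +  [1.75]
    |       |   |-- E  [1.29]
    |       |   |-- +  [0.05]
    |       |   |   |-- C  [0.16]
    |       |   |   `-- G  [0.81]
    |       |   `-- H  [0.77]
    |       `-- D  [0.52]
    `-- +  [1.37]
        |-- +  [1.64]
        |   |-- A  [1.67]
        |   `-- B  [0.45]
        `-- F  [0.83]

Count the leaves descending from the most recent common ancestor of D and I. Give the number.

The MRCA of D and I is the node subtending (I,((E,(C,G),H),D)).
That clade contains 6 terminal taxa: C, D, E, G, H, I.

6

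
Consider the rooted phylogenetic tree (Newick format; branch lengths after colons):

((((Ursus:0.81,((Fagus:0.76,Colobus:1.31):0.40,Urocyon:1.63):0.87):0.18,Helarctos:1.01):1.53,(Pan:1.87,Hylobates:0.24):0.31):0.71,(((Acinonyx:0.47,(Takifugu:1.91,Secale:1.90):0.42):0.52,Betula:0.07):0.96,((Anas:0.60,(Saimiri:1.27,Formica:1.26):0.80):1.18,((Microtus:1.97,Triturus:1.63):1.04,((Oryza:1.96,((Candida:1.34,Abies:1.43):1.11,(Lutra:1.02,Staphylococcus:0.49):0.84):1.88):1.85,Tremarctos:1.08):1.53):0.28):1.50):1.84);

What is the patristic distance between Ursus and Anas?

8.35

The path runs Ursus → … → MRCA → … → Anas; the MRCA is the root of the tree.
Branch lengths along that path: 0.81 + 0.18 + 1.53 + 0.71 + 1.84 + 1.50 + 1.18 + 0.60 = 8.35.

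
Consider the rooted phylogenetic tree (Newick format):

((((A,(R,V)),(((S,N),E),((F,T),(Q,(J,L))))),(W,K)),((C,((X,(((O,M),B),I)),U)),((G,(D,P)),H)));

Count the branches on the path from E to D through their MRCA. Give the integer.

10

The MRCA of E and D is the root of the tree.
From E up to that node: 5 branches. From D up to the same node: 5 branches. Total: 5 + 5 = 10.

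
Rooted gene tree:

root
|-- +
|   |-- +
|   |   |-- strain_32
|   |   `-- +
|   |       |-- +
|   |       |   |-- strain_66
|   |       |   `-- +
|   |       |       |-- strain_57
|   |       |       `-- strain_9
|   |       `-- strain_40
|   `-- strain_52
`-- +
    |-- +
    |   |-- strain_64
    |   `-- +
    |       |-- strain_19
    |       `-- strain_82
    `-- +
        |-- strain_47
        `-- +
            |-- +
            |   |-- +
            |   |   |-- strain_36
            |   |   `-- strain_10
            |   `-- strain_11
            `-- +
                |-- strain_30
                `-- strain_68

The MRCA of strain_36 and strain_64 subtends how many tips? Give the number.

9

The MRCA of strain_36 and strain_64 is the node subtending ((strain_64,(strain_19,strain_82)),(strain_47,(((strain_36,strain_10),strain_11),(strain_30,strain_68)))).
That clade contains 9 terminal taxa: strain_10, strain_11, strain_19, strain_30, strain_36, strain_47, strain_64, strain_68, strain_82.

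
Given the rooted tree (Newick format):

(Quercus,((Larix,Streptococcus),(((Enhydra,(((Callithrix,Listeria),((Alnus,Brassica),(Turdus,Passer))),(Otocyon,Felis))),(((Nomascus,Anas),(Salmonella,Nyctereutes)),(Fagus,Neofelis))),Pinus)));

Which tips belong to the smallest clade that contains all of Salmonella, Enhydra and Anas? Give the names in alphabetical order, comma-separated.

Alnus, Anas, Brassica, Callithrix, Enhydra, Fagus, Felis, Listeria, Neofelis, Nomascus, Nyctereutes, Otocyon, Passer, Salmonella, Turdus

Tracing Salmonella: it sits inside (Salmonella,Nyctereutes).
Tracing Enhydra: it sits inside (Enhydra,(((Callithrix,Listeria),((Alnus,Brassica),(Turdus,Passer))),(Otocyon,Felis))).
Tracing Anas: it sits inside (Nomascus,Anas).
The smallest clade enclosing all 3 is ((Enhydra,(((Callithrix,Listeria),((Alnus,Brassica),(Turdus,Passer))),(Otocyon,Felis))),(((Nomascus,Anas),(Salmonella,Nyctereutes)),(Fagus,Neofelis))); the answer is its 15 terminal taxa in alphabetical order.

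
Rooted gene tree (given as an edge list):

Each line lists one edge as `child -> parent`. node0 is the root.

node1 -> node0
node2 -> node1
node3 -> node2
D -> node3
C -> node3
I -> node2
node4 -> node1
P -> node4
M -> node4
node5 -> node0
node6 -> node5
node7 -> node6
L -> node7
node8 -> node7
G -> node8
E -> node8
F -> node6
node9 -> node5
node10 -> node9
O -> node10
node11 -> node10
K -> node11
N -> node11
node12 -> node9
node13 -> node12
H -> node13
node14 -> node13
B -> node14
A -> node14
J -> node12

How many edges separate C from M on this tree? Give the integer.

The MRCA of C and M is the node subtending (((D,C),I),(P,M)).
From C up to that node: 3 branches. From M up to the same node: 2 branches. Total: 3 + 2 = 5.

5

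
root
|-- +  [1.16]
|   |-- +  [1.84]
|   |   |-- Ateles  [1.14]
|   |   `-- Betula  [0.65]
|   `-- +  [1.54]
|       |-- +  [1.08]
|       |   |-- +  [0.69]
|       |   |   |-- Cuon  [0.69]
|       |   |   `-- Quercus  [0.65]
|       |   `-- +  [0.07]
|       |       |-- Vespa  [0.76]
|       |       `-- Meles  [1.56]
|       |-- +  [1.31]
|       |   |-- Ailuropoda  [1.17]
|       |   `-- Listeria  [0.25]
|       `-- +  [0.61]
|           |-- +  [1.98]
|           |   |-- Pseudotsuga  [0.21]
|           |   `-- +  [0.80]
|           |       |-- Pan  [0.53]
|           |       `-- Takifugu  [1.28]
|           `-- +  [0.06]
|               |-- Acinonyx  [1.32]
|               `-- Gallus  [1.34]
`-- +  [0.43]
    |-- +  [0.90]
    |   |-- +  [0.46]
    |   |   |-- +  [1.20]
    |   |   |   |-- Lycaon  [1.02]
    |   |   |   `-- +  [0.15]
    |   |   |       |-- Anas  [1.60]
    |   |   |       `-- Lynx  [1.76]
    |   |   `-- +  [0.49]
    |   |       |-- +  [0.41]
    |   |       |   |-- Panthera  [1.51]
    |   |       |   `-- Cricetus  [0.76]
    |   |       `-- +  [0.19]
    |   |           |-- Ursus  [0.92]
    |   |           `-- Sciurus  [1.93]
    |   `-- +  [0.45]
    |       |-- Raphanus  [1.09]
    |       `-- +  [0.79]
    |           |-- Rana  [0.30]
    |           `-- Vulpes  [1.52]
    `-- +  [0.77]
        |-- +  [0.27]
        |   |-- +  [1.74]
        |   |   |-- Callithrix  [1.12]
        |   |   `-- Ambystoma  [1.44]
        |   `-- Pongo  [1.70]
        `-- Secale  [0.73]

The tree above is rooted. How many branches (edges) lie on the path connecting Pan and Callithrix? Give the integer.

The MRCA of Pan and Callithrix is the root of the tree.
From Pan up to that node: 6 branches. From Callithrix up to the same node: 5 branches. Total: 6 + 5 = 11.

11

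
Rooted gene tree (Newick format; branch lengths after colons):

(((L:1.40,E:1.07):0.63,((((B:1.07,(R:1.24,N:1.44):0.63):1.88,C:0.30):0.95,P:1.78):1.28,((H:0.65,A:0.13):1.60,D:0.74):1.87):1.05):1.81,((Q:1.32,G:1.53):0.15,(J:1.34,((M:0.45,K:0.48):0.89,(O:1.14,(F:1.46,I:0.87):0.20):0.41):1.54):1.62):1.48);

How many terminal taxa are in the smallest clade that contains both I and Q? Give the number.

8

The MRCA of I and Q is the node subtending ((Q,G),(J,((M,K),(O,(F,I))))).
That clade contains 8 terminal taxa: F, G, I, J, K, M, O, Q.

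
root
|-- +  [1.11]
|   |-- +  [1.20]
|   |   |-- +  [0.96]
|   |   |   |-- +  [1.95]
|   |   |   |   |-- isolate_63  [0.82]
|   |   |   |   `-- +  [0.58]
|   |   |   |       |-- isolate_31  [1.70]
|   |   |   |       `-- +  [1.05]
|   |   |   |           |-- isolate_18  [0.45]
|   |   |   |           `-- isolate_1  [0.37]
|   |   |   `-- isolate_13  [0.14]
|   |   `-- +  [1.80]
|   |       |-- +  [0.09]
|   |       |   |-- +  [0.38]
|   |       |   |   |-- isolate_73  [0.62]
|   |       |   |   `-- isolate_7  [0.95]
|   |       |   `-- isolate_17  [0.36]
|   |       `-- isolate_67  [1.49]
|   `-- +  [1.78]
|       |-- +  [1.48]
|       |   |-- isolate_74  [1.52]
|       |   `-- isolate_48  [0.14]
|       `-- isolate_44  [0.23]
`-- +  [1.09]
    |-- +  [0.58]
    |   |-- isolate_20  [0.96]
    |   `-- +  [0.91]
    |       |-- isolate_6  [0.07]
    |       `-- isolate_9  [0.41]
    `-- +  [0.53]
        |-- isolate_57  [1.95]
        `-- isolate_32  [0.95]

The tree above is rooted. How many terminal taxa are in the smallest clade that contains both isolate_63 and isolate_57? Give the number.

The MRCA of isolate_63 and isolate_57 is the root, so the clade is the entire tree.
That clade contains 17 terminal taxa: isolate_1, isolate_13, isolate_17, isolate_18, isolate_20, isolate_31, isolate_32, isolate_44, isolate_48, isolate_57, isolate_6, isolate_63, isolate_67, isolate_7, isolate_73, isolate_74, isolate_9.

17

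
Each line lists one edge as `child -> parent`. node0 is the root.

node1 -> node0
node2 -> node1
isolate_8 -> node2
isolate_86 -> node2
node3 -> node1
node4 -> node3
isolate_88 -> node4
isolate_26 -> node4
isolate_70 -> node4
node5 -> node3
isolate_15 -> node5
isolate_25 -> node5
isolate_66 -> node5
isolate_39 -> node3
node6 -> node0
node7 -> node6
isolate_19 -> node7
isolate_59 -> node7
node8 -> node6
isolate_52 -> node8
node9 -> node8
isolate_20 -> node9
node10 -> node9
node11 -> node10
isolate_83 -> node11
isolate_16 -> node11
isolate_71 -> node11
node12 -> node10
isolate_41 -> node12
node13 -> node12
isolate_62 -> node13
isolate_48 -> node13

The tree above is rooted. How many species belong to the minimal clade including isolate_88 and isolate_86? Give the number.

The MRCA of isolate_88 and isolate_86 is the node subtending ((isolate_8,isolate_86),((isolate_88,isolate_26,isolate_70),(isolate_15,isolate_25,isolate_66),isolate_39)).
That clade contains 9 terminal taxa: isolate_15, isolate_25, isolate_26, isolate_39, isolate_66, isolate_70, isolate_8, isolate_86, isolate_88.

9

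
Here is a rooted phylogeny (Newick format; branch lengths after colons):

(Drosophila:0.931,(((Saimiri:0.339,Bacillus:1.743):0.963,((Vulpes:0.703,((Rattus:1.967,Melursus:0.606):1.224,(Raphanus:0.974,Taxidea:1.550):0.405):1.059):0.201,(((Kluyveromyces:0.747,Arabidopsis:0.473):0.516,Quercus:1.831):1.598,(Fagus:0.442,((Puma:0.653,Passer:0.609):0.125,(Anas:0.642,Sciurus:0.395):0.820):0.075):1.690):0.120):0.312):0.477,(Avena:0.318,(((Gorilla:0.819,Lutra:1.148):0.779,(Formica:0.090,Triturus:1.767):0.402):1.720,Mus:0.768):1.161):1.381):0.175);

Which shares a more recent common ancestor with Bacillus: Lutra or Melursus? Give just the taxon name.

Melursus

The MRCA of Bacillus and Melursus subtends ((Saimiri,Bacillus),((Vulpes,((Rattus,Melursus),(Raphanus,Taxidea))),(((Kluyveromyces,Arabidopsis),Quercus),(Fagus,((Puma,Passer),(Anas,Sciurus)))))) (15 taxa).
The MRCA of Bacillus and Lutra subtends (((Saimiri,Bacillus),((Vulpes,((Rattus,Melursus),(Raphanus,Taxidea))),(((Kluyveromyces,Arabidopsis),Quercus),(Fagus,((Puma,Passer),(Anas,Sciurus)))))),(Avena,(((Gorilla,Lutra),(Formica,Triturus)),Mus))) (21 taxa).
The first is nested inside the second, so Bacillus shares a more recent common ancestor with Melursus.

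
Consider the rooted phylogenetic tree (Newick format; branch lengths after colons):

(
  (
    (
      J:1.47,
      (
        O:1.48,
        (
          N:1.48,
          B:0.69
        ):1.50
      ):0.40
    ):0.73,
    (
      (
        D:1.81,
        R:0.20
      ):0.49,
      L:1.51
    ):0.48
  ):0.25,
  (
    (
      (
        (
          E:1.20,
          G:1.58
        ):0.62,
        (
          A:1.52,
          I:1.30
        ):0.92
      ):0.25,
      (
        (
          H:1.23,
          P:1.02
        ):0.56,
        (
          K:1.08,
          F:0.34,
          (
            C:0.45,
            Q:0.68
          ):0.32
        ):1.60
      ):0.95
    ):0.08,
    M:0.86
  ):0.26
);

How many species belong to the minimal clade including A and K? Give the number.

The MRCA of A and K is the node subtending (((E,G),(A,I)),((H,P),(K,F,(C,Q)))).
That clade contains 10 terminal taxa: A, C, E, F, G, H, I, K, P, Q.

10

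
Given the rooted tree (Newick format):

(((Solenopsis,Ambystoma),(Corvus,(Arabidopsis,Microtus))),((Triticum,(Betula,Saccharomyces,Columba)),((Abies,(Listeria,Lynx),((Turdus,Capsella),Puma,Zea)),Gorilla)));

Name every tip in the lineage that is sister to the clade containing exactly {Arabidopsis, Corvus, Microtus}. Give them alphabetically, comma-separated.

Ambystoma, Solenopsis

The clade containing exactly {Arabidopsis, Corvus, Microtus} attaches to the tree at the node subtending ((Solenopsis,Ambystoma),(Corvus,(Arabidopsis,Microtus))).
The other lineage descending from that same node — the sister group — is (Solenopsis,Ambystoma); its 2 tips in alphabetical order are the answer.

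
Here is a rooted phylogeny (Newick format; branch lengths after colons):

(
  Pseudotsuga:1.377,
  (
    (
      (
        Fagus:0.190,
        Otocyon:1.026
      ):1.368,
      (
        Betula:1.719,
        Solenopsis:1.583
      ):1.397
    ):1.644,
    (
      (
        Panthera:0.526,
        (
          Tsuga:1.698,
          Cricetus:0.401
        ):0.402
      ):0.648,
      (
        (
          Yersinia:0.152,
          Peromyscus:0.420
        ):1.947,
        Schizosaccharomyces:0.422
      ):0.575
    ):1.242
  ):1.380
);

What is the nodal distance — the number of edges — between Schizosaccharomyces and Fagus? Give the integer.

The MRCA of Schizosaccharomyces and Fagus is the node subtending (((Fagus,Otocyon),(Betula,Solenopsis)),((Panthera,(Tsuga,Cricetus)),((Yersinia,Peromyscus),Schizosaccharomyces))).
From Schizosaccharomyces up to that node: 3 branches. From Fagus up to the same node: 3 branches. Total: 3 + 3 = 6.

6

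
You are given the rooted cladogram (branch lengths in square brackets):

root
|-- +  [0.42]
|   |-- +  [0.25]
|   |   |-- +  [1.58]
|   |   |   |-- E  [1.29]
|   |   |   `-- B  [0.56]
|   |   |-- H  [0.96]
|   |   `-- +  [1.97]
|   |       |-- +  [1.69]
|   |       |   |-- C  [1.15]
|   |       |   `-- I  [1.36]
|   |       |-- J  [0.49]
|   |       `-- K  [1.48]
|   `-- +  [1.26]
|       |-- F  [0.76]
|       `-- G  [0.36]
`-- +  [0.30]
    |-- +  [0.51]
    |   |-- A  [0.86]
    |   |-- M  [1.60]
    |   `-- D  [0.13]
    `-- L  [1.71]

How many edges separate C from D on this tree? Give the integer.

The MRCA of C and D is the root of the tree.
From C up to that node: 5 branches. From D up to the same node: 3 branches. Total: 5 + 3 = 8.

8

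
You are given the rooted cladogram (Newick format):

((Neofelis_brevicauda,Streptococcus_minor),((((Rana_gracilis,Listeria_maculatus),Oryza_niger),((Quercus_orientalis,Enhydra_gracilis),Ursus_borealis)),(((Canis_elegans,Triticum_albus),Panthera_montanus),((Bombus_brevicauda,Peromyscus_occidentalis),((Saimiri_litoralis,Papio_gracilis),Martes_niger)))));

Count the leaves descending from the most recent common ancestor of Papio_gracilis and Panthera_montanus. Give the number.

8

The MRCA of Papio_gracilis and Panthera_montanus is the node subtending (((Canis_elegans,Triticum_albus),Panthera_montanus),((Bombus_brevicauda,Peromyscus_occidentalis),((Saimiri_litoralis,Papio_gracilis),Martes_niger))).
That clade contains 8 terminal taxa: Bombus_brevicauda, Canis_elegans, Martes_niger, Panthera_montanus, Papio_gracilis, Peromyscus_occidentalis, Saimiri_litoralis, Triticum_albus.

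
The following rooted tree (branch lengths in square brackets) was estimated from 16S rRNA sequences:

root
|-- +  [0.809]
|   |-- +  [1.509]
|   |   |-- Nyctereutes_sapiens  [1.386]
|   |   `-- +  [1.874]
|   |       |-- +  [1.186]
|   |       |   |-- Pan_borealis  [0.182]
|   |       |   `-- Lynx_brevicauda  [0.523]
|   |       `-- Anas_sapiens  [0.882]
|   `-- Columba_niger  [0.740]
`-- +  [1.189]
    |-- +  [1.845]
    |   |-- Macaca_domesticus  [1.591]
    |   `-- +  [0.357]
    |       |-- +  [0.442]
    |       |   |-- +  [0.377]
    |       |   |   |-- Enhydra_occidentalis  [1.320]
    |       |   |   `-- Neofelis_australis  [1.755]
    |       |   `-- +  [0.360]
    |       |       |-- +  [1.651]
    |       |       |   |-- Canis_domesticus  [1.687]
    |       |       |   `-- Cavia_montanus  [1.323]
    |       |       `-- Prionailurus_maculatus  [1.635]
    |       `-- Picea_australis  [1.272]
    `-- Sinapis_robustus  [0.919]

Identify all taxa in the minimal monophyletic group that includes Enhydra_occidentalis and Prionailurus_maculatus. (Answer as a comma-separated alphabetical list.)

Canis_domesticus, Cavia_montanus, Enhydra_occidentalis, Neofelis_australis, Prionailurus_maculatus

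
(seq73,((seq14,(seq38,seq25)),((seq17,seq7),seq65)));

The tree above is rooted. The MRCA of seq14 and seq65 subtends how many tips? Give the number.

The MRCA of seq14 and seq65 is the node subtending ((seq14,(seq38,seq25)),((seq17,seq7),seq65)).
That clade contains 6 terminal taxa: seq14, seq17, seq25, seq38, seq65, seq7.

6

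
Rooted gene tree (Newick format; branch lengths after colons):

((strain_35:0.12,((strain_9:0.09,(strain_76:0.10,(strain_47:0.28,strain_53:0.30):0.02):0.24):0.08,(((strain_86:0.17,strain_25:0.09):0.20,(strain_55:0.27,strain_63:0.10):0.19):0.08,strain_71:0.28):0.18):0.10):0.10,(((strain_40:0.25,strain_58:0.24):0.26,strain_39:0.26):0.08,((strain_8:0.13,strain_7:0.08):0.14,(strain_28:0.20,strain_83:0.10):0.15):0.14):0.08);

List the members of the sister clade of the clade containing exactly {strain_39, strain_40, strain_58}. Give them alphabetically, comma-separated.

strain_28, strain_7, strain_8, strain_83

The clade containing exactly {strain_39, strain_40, strain_58} attaches to the tree at the node subtending (((strain_40,strain_58),strain_39),((strain_8,strain_7),(strain_28,strain_83))).
The other lineage descending from that same node — the sister group — is ((strain_8,strain_7),(strain_28,strain_83)); its 4 tips in alphabetical order are the answer.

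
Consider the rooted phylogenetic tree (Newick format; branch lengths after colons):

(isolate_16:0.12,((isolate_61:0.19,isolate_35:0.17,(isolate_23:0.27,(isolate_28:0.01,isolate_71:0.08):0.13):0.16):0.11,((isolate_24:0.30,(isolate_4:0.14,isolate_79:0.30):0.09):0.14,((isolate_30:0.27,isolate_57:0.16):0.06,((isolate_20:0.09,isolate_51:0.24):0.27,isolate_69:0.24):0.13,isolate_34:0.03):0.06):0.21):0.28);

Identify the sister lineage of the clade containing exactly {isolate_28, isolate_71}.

The clade containing exactly {isolate_28, isolate_71} attaches to the tree at the node subtending (isolate_23,(isolate_28,isolate_71)).
The other lineage descending from that same node — the sister group — is the single tip isolate_23.

isolate_23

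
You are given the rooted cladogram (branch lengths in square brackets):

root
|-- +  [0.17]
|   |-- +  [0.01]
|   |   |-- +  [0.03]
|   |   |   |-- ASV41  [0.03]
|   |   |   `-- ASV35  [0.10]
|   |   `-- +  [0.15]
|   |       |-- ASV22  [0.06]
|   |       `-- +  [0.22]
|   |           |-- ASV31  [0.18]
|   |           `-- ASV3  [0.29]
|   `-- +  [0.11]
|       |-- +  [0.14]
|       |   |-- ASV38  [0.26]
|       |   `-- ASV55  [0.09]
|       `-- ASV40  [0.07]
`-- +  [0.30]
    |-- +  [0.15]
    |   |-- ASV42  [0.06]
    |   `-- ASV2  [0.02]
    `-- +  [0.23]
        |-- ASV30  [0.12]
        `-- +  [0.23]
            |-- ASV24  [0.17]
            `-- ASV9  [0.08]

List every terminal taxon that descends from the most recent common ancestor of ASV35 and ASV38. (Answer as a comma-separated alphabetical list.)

ASV22, ASV3, ASV31, ASV35, ASV38, ASV40, ASV41, ASV55

Tracing ASV35: it sits inside (ASV41,ASV35).
Tracing ASV38: it sits inside (ASV38,ASV55).
The smallest clade enclosing both is (((ASV41,ASV35),(ASV22,(ASV31,ASV3))),((ASV38,ASV55),ASV40)); the answer is its 8 terminal taxa in alphabetical order.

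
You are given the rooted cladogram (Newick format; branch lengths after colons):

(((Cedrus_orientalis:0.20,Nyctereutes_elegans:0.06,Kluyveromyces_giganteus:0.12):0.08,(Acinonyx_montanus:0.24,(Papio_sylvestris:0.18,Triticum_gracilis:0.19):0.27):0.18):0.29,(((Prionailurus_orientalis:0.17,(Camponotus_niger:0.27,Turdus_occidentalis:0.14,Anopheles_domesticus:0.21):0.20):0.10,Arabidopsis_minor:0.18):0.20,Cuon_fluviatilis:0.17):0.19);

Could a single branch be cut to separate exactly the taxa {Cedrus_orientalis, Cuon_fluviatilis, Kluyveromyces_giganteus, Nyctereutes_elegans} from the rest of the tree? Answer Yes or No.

The MRCA of the listed taxa is the root, so the smallest clade containing them is the whole tree.
That clade also contains Acinonyx_montanus, Anopheles_domesticus, Arabidopsis_minor, Camponotus_niger, Papio_sylvestris, Prionailurus_orientalis, Triticum_gracilis, Turdus_occidentalis, which are not in the proposed group, so the group is not monophyletic.

No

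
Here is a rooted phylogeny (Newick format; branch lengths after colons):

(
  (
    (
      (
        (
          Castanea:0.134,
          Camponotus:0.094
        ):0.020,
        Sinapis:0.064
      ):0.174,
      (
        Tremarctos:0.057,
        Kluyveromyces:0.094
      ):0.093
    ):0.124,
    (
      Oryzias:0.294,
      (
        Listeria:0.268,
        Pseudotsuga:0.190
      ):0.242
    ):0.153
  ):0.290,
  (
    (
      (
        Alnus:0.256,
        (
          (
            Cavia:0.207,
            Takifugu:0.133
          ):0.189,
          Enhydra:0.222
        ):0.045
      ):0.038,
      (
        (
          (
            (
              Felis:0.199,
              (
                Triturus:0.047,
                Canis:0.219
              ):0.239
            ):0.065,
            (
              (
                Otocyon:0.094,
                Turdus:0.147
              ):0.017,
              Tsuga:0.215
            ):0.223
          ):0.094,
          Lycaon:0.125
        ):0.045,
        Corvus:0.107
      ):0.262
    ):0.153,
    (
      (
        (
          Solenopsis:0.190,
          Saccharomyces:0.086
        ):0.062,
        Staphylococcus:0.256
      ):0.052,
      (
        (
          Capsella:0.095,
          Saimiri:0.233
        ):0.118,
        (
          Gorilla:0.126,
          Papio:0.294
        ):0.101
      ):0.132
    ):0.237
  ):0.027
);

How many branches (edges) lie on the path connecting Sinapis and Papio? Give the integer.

The MRCA of Sinapis and Papio is the root of the tree.
From Sinapis up to that node: 4 branches. From Papio up to the same node: 5 branches. Total: 4 + 5 = 9.

9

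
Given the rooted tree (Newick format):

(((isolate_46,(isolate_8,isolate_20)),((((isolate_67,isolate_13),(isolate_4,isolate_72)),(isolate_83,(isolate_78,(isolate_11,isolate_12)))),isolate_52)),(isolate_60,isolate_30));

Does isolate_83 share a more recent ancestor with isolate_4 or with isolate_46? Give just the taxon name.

The MRCA of isolate_83 and isolate_4 subtends (((isolate_67,isolate_13),(isolate_4,isolate_72)),(isolate_83,(isolate_78,(isolate_11,isolate_12)))) (8 taxa).
The MRCA of isolate_83 and isolate_46 subtends ((isolate_46,(isolate_8,isolate_20)),((((isolate_67,isolate_13),(isolate_4,isolate_72)),(isolate_83,(isolate_78,(isolate_11,isolate_12)))),isolate_52)) (12 taxa).
The first is nested inside the second, so isolate_83 shares a more recent common ancestor with isolate_4.

isolate_4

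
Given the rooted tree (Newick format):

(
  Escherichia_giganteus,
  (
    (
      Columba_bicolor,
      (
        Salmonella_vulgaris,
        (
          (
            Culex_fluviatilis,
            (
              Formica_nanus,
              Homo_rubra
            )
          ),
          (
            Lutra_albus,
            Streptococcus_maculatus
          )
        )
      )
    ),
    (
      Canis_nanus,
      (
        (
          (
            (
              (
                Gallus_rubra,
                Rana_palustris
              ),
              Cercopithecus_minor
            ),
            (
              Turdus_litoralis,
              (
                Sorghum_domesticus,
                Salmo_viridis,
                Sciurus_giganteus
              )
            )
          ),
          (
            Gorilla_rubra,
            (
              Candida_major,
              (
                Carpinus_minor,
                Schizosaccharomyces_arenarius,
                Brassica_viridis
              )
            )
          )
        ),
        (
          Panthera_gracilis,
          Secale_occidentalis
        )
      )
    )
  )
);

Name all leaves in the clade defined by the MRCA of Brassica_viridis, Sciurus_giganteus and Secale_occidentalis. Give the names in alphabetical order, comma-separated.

Brassica_viridis, Candida_major, Carpinus_minor, Cercopithecus_minor, Gallus_rubra, Gorilla_rubra, Panthera_gracilis, Rana_palustris, Salmo_viridis, Schizosaccharomyces_arenarius, Sciurus_giganteus, Secale_occidentalis, Sorghum_domesticus, Turdus_litoralis

Tracing Brassica_viridis: it sits inside (Carpinus_minor,Schizosaccharomyces_arenarius,Brassica_viridis).
Tracing Sciurus_giganteus: it sits inside (Sorghum_domesticus,Salmo_viridis,Sciurus_giganteus).
Tracing Secale_occidentalis: it sits inside (Panthera_gracilis,Secale_occidentalis).
The smallest clade enclosing all 3 is (((((Gallus_rubra,Rana_palustris),Cercopithecus_minor),(Turdus_litoralis,(Sorghum_domesticus,Salmo_viridis,Sciurus_giganteus))),(Gorilla_rubra,(Candida_major,(Carpinus_minor,Schizosaccharomyces_arenarius,Brassica_viridis)))),(Panthera_gracilis,Secale_occidentalis)); the answer is its 14 terminal taxa in alphabetical order.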